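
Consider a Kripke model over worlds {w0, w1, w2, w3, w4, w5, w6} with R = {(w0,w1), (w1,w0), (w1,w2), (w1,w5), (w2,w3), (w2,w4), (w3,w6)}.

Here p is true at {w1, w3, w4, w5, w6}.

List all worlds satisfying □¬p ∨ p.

w0: □¬p is F, p is F. ✗
w1: □¬p is F, p is T. ✓
w2: □¬p is F, p is F. ✗
w3: □¬p is F, p is T. ✓
w4: □¬p is T, p is T. ✓
w5: □¬p is T, p is T. ✓
w6: □¬p is T, p is T. ✓

{w1, w3, w4, w5, w6}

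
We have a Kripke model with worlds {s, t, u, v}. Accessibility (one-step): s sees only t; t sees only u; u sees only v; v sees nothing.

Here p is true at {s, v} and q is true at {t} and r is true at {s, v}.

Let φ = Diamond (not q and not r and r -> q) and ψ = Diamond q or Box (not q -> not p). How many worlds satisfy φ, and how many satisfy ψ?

For Diamond (not q and not r and r -> q):
s: successors {t}; not q and not r and r -> q there: t:T. ✓
t: successors {u}; not q and not r and r -> q there: u:T. ✓
u: successors {v}; not q and not r and r -> q there: v:T. ✓
v: no successors, so Diamond (not q and not r and r -> q) fails. ✗
— 3 worlds.
For Diamond q or Box (not q -> not p):
s: Diamond q is T, Box (not q -> not p) is T. ✓
t: Diamond q is F, Box (not q -> not p) is T. ✓
u: Diamond q is F, Box (not q -> not p) is F. ✗
v: Diamond q is F, Box (not q -> not p) is T. ✓
— 3 worlds.

3 and 3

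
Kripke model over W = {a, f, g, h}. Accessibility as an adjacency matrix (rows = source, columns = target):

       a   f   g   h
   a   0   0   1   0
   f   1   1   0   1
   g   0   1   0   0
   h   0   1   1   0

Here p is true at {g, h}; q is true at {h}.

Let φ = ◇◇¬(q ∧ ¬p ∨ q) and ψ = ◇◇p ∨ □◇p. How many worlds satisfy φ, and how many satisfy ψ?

For ◇◇¬(q ∧ ¬p ∨ q):
a: successors {g}; ◇¬(q ∧ ¬p ∨ q) there: g:T. ✓
f: successors {a, f, h}; ◇¬(q ∧ ¬p ∨ q) there: a:T, f:T, h:T. ✓
g: successors {f}; ◇¬(q ∧ ¬p ∨ q) there: f:T. ✓
h: successors {f, g}; ◇¬(q ∧ ¬p ∨ q) there: f:T, g:T. ✓
— 4 worlds.
For ◇◇p ∨ □◇p:
a: ◇◇p is F, □◇p is F. ✗
f: ◇◇p is T, □◇p is T. ✓
g: ◇◇p is T, □◇p is T. ✓
h: ◇◇p is T, □◇p is F. ✓
— 3 worlds.

4 and 3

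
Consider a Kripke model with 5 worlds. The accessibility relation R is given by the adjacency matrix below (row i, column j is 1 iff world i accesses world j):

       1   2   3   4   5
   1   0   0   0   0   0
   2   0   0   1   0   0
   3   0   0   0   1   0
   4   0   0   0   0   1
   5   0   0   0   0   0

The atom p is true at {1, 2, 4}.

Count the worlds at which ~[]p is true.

2

1: []p is T. ✗
2: []p is F. ✓
3: []p is T. ✗
4: []p is F. ✓
5: []p is T. ✗
Satisfying worlds: {2, 4}.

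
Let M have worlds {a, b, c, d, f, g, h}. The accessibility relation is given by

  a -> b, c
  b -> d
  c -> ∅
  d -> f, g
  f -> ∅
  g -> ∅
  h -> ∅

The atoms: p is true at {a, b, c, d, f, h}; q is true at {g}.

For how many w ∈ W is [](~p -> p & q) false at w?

1

a: successors {b, c}; ~p -> p & q there: b:T, c:T. ✓
b: successors {d}; ~p -> p & q there: d:T. ✓
c: no successors, so [](~p -> p & q) holds vacuously. ✓
d: successors {f, g}; ~p -> p & q there: f:T, g:F. ✗
f: no successors, so [](~p -> p & q) holds vacuously. ✓
g: no successors, so [](~p -> p & q) holds vacuously. ✓
h: no successors, so [](~p -> p & q) holds vacuously. ✓
Satisfying worlds: {a, b, c, f, g, h}.
So [](~p -> p & q) fails at the other 1 world.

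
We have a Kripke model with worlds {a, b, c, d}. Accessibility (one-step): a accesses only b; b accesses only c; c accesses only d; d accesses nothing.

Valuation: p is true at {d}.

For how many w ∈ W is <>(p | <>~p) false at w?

2

a: successors {b}; p | <>~p there: b:T. ✓
b: successors {c}; p | <>~p there: c:F. ✗
c: successors {d}; p | <>~p there: d:T. ✓
d: no successors, so <>(p | <>~p) fails. ✗
Satisfying worlds: {a, c}.
So <>(p | <>~p) fails at the other 2 worlds.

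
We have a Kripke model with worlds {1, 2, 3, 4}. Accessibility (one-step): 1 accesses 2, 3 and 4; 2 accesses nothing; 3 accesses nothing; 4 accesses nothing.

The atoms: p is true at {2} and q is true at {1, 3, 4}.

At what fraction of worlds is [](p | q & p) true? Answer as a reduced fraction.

1: successors {2, 3, 4}; p | q & p there: 2:T, 3:F, 4:F. ✗
2: no successors, so [](p | q & p) holds vacuously. ✓
3: no successors, so [](p | q & p) holds vacuously. ✓
4: no successors, so [](p | q & p) holds vacuously. ✓
That's 3 of 4 worlds, so 3/4.

3/4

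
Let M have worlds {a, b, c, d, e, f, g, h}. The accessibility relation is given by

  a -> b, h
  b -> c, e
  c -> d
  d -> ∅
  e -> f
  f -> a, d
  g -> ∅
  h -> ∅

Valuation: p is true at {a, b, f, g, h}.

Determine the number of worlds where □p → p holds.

6

a: □p is T, p is T. ✓
b: □p is F, p is T. ✓
c: □p is F, p is F. ✓
d: □p is T, p is F. ✗
e: □p is T, p is F. ✗
f: □p is F, p is T. ✓
g: □p is T, p is T. ✓
h: □p is T, p is T. ✓
Satisfying worlds: {a, b, c, f, g, h}.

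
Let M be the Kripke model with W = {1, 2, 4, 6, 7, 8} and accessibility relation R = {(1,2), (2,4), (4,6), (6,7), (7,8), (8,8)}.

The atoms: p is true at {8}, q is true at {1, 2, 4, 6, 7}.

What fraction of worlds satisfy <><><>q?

1/3

1: successors {2}; <><>q there: 2:T. ✓
2: successors {4}; <><>q there: 4:T. ✓
4: successors {6}; <><>q there: 6:F. ✗
6: successors {7}; <><>q there: 7:F. ✗
7: successors {8}; <><>q there: 8:F. ✗
8: successors {8}; <><>q there: 8:F. ✗
That's 2 of 6 worlds, so 2/6 = 1/3.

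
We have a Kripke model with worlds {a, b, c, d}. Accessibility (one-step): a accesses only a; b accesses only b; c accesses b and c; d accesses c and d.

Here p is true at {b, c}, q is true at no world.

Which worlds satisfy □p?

{b, c}

a: successors {a}; p there: a:F. ✗
b: successors {b}; p there: b:T. ✓
c: successors {b, c}; p there: b:T, c:T. ✓
d: successors {c, d}; p there: c:T, d:F. ✗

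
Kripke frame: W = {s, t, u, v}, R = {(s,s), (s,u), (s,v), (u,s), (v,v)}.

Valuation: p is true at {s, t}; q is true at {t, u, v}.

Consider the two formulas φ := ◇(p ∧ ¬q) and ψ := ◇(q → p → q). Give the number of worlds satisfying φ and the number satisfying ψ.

For ◇(p ∧ ¬q):
s: successors {s, u, v}; p ∧ ¬q there: s:T, u:F, v:F. ✓
t: no successors, so ◇(p ∧ ¬q) fails. ✗
u: successors {s}; p ∧ ¬q there: s:T. ✓
v: successors {v}; p ∧ ¬q there: v:F. ✗
— 2 worlds.
For ◇(q → p → q):
s: successors {s, u, v}; q → p → q there: s:T, u:T, v:T. ✓
t: no successors, so ◇(q → p → q) fails. ✗
u: successors {s}; q → p → q there: s:T. ✓
v: successors {v}; q → p → q there: v:T. ✓
— 3 worlds.

2 and 3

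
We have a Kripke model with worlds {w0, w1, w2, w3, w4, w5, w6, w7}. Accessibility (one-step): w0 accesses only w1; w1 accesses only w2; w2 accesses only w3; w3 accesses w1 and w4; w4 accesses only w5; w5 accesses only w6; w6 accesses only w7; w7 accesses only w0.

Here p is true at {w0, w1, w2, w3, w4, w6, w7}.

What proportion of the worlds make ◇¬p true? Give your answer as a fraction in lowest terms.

w0: successors {w1}; ¬p there: w1:F. ✗
w1: successors {w2}; ¬p there: w2:F. ✗
w2: successors {w3}; ¬p there: w3:F. ✗
w3: successors {w1, w4}; ¬p there: w1:F, w4:F. ✗
w4: successors {w5}; ¬p there: w5:T. ✓
w5: successors {w6}; ¬p there: w6:F. ✗
w6: successors {w7}; ¬p there: w7:F. ✗
w7: successors {w0}; ¬p there: w0:F. ✗
That's 1 of 8 worlds, so 1/8.

1/8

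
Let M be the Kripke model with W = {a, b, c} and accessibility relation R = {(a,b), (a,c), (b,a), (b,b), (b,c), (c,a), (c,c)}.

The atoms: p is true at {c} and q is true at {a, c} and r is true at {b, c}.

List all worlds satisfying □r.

{a}

a: successors {b, c}; r there: b:T, c:T. ✓
b: successors {a, b, c}; r there: a:F, b:T, c:T. ✗
c: successors {a, c}; r there: a:F, c:T. ✗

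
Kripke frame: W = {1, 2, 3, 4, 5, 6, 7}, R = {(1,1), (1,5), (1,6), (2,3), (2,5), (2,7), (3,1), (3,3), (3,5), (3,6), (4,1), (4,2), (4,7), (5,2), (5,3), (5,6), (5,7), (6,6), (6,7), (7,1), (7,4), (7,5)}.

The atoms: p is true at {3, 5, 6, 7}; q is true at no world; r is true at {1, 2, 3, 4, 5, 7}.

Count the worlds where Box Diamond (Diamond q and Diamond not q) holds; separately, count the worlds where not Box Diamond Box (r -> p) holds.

0 and 4

For Box Diamond (Diamond q and Diamond not q):
1: successors {1, 5, 6}; Diamond (Diamond q and Diamond not q) there: 1:F, 5:F, 6:F. ✗
2: successors {3, 5, 7}; Diamond (Diamond q and Diamond not q) there: 3:F, 5:F, 7:F. ✗
3: successors {1, 3, 5, 6}; Diamond (Diamond q and Diamond not q) there: 1:F, 3:F, 5:F, 6:F. ✗
4: successors {1, 2, 7}; Diamond (Diamond q and Diamond not q) there: 1:F, 2:F, 7:F. ✗
5: successors {2, 3, 6, 7}; Diamond (Diamond q and Diamond not q) there: 2:F, 3:F, 6:F, 7:F. ✗
6: successors {6, 7}; Diamond (Diamond q and Diamond not q) there: 6:F, 7:F. ✗
7: successors {1, 4, 5}; Diamond (Diamond q and Diamond not q) there: 1:F, 4:F, 5:F. ✗
— 0 worlds.
For not Box Diamond Box (r -> p):
1: Box Diamond Box (r -> p) is T. ✗
2: Box Diamond Box (r -> p) is F. ✓
3: Box Diamond Box (r -> p) is T. ✗
4: Box Diamond Box (r -> p) is F. ✓
5: Box Diamond Box (r -> p) is F. ✓
6: Box Diamond Box (r -> p) is F. ✓
7: Box Diamond Box (r -> p) is T. ✗
— 4 worlds.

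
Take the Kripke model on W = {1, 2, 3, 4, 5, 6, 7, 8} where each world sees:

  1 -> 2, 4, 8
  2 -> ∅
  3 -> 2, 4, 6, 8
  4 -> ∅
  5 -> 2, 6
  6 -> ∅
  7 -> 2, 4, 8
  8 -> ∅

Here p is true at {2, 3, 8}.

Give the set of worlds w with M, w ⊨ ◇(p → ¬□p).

1: successors {2, 4, 8}; p → ¬□p there: 2:F, 4:T, 8:F. ✓
2: no successors, so ◇(p → ¬□p) fails. ✗
3: successors {2, 4, 6, 8}; p → ¬□p there: 2:F, 4:T, 6:T, 8:F. ✓
4: no successors, so ◇(p → ¬□p) fails. ✗
5: successors {2, 6}; p → ¬□p there: 2:F, 6:T. ✓
6: no successors, so ◇(p → ¬□p) fails. ✗
7: successors {2, 4, 8}; p → ¬□p there: 2:F, 4:T, 8:F. ✓
8: no successors, so ◇(p → ¬□p) fails. ✗

{1, 3, 5, 7}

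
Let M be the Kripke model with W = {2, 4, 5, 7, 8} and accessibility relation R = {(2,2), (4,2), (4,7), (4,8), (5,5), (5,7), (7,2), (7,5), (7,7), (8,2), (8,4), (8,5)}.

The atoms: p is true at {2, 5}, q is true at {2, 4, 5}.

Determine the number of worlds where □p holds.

1

2: successors {2}; p there: 2:T. ✓
4: successors {2, 7, 8}; p there: 2:T, 7:F, 8:F. ✗
5: successors {5, 7}; p there: 5:T, 7:F. ✗
7: successors {2, 5, 7}; p there: 2:T, 5:T, 7:F. ✗
8: successors {2, 4, 5}; p there: 2:T, 4:F, 5:T. ✗
Satisfying worlds: {2}.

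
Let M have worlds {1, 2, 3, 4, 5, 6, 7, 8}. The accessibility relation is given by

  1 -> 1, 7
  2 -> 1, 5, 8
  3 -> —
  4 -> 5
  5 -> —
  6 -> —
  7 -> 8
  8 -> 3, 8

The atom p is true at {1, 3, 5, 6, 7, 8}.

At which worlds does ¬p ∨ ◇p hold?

{1, 2, 4, 7, 8}

1: ¬p is F, ◇p is T. ✓
2: ¬p is T, ◇p is T. ✓
3: ¬p is F, ◇p is F. ✗
4: ¬p is T, ◇p is T. ✓
5: ¬p is F, ◇p is F. ✗
6: ¬p is F, ◇p is F. ✗
7: ¬p is F, ◇p is T. ✓
8: ¬p is F, ◇p is T. ✓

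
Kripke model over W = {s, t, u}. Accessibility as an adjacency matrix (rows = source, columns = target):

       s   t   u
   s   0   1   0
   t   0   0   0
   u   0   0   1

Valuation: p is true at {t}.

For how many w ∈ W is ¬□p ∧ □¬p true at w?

1

s: ¬□p is F, □¬p is F. ✗
t: ¬□p is F, □¬p is T. ✗
u: ¬□p is T, □¬p is T. ✓
Satisfying worlds: {u}.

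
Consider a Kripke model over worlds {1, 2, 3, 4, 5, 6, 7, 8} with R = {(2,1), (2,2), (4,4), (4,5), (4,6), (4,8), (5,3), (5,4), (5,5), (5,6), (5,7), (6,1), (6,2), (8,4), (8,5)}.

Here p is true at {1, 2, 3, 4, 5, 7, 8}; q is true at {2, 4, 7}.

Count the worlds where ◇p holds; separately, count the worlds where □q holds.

For ◇p:
1: no successors, so ◇p fails. ✗
2: successors {1, 2}; p there: 1:T, 2:T. ✓
3: no successors, so ◇p fails. ✗
4: successors {4, 5, 6, 8}; p there: 4:T, 5:T, 6:F, 8:T. ✓
5: successors {3, 4, 5, 6, 7}; p there: 3:T, 4:T, 5:T, 6:F, 7:T. ✓
6: successors {1, 2}; p there: 1:T, 2:T. ✓
7: no successors, so ◇p fails. ✗
8: successors {4, 5}; p there: 4:T, 5:T. ✓
— 5 worlds.
For □q:
1: no successors, so □q holds vacuously. ✓
2: successors {1, 2}; q there: 1:F, 2:T. ✗
3: no successors, so □q holds vacuously. ✓
4: successors {4, 5, 6, 8}; q there: 4:T, 5:F, 6:F, 8:F. ✗
5: successors {3, 4, 5, 6, 7}; q there: 3:F, 4:T, 5:F, 6:F, 7:T. ✗
6: successors {1, 2}; q there: 1:F, 2:T. ✗
7: no successors, so □q holds vacuously. ✓
8: successors {4, 5}; q there: 4:T, 5:F. ✗
— 3 worlds.

5 and 3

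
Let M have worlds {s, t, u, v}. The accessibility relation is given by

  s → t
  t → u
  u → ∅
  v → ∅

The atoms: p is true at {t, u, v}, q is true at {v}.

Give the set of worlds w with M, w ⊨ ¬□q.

s: □q is F. ✓
t: □q is F. ✓
u: □q is T. ✗
v: □q is T. ✗

{s, t}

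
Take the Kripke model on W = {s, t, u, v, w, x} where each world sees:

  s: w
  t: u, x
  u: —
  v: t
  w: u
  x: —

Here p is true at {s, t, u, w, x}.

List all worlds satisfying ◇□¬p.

{t, w}

s: successors {w}; □¬p there: w:F. ✗
t: successors {u, x}; □¬p there: u:T, x:T. ✓
u: no successors, so ◇□¬p fails. ✗
v: successors {t}; □¬p there: t:F. ✗
w: successors {u}; □¬p there: u:T. ✓
x: no successors, so ◇□¬p fails. ✗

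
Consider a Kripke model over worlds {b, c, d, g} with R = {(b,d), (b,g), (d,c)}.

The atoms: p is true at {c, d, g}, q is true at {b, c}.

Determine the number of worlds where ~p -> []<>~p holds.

3

b: ~p is T, []<>~p is F. ✗
c: ~p is F, []<>~p is T. ✓
d: ~p is F, []<>~p is F. ✓
g: ~p is F, []<>~p is T. ✓
Satisfying worlds: {c, d, g}.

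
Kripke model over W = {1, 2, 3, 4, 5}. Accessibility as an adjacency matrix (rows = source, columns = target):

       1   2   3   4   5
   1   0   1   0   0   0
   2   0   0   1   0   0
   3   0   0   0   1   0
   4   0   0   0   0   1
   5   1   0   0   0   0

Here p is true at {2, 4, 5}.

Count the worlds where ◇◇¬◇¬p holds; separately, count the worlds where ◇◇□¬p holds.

3 and 2

For ◇◇¬◇¬p:
1: successors {2}; ◇¬◇¬p there: 2:T. ✓
2: successors {3}; ◇¬◇¬p there: 3:T. ✓
3: successors {4}; ◇¬◇¬p there: 4:F. ✗
4: successors {5}; ◇¬◇¬p there: 5:T. ✓
5: successors {1}; ◇¬◇¬p there: 1:F. ✗
— 3 worlds.
For ◇◇□¬p:
1: successors {2}; ◇□¬p there: 2:F. ✗
2: successors {3}; ◇□¬p there: 3:F. ✗
3: successors {4}; ◇□¬p there: 4:T. ✓
4: successors {5}; ◇□¬p there: 5:F. ✗
5: successors {1}; ◇□¬p there: 1:T. ✓
— 2 worlds.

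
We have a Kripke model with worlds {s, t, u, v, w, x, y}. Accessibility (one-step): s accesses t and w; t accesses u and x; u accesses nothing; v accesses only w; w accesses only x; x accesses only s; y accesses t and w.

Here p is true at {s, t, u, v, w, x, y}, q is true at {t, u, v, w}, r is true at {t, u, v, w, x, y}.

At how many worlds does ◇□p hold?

6

s: successors {t, w}; □p there: t:T, w:T. ✓
t: successors {u, x}; □p there: u:T, x:T. ✓
u: no successors, so ◇□p fails. ✗
v: successors {w}; □p there: w:T. ✓
w: successors {x}; □p there: x:T. ✓
x: successors {s}; □p there: s:T. ✓
y: successors {t, w}; □p there: t:T, w:T. ✓
Satisfying worlds: {s, t, v, w, x, y}.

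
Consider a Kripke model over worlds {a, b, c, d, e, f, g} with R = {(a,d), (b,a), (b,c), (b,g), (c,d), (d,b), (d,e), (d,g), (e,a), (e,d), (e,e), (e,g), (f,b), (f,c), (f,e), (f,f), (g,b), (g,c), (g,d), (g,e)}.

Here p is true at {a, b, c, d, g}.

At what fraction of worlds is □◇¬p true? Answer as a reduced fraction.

2/7

a: successors {d}; ◇¬p there: d:T. ✓
b: successors {a, c, g}; ◇¬p there: a:F, c:F, g:T. ✗
c: successors {d}; ◇¬p there: d:T. ✓
d: successors {b, e, g}; ◇¬p there: b:F, e:T, g:T. ✗
e: successors {a, d, e, g}; ◇¬p there: a:F, d:T, e:T, g:T. ✗
f: successors {b, c, e, f}; ◇¬p there: b:F, c:F, e:T, f:T. ✗
g: successors {b, c, d, e}; ◇¬p there: b:F, c:F, d:T, e:T. ✗
That's 2 of 7 worlds, so 2/7.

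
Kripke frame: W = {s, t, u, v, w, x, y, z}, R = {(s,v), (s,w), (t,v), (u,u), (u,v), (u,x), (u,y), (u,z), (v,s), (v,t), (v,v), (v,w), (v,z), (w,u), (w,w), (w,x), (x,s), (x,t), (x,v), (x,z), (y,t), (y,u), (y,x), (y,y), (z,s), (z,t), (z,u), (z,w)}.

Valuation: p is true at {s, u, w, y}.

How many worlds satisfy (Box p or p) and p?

s: Box p or p is T, p is T. ✓
t: Box p or p is F, p is F. ✗
u: Box p or p is T, p is T. ✓
v: Box p or p is F, p is F. ✗
w: Box p or p is T, p is T. ✓
x: Box p or p is F, p is F. ✗
y: Box p or p is T, p is T. ✓
z: Box p or p is F, p is F. ✗
Satisfying worlds: {s, u, w, y}.

4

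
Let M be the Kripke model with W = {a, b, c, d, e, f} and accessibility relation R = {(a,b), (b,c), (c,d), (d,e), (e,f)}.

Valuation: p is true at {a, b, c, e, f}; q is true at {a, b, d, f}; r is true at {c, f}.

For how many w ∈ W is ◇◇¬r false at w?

a: successors {b}; ◇¬r there: b:F. ✗
b: successors {c}; ◇¬r there: c:T. ✓
c: successors {d}; ◇¬r there: d:T. ✓
d: successors {e}; ◇¬r there: e:F. ✗
e: successors {f}; ◇¬r there: f:F. ✗
f: no successors, so ◇◇¬r fails. ✗
Satisfying worlds: {b, c}.
So ◇◇¬r fails at the other 4 worlds.

4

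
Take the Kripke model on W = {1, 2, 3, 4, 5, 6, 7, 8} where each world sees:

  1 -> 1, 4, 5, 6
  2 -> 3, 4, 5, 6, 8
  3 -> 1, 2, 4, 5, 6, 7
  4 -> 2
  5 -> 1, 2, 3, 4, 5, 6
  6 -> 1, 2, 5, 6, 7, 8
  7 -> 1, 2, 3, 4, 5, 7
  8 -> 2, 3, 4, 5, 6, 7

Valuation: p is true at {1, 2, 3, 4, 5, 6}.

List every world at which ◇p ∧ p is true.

{1, 2, 3, 4, 5, 6}

1: ◇p is T, p is T. ✓
2: ◇p is T, p is T. ✓
3: ◇p is T, p is T. ✓
4: ◇p is T, p is T. ✓
5: ◇p is T, p is T. ✓
6: ◇p is T, p is T. ✓
7: ◇p is T, p is F. ✗
8: ◇p is T, p is F. ✗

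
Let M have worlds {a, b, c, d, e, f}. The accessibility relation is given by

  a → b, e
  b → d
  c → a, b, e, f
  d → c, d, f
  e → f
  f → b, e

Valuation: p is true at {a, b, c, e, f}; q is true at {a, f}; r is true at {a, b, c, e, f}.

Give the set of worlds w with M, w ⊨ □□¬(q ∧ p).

{e}

a: successors {b, e}; □¬(q ∧ p) there: b:T, e:F. ✗
b: successors {d}; □¬(q ∧ p) there: d:F. ✗
c: successors {a, b, e, f}; □¬(q ∧ p) there: a:T, b:T, e:F, f:T. ✗
d: successors {c, d, f}; □¬(q ∧ p) there: c:F, d:F, f:T. ✗
e: successors {f}; □¬(q ∧ p) there: f:T. ✓
f: successors {b, e}; □¬(q ∧ p) there: b:T, e:F. ✗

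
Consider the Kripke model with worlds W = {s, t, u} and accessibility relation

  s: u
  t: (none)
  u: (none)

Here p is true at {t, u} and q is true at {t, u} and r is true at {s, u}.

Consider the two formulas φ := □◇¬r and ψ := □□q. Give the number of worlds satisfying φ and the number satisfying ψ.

2 and 3

For □◇¬r:
s: successors {u}; ◇¬r there: u:F. ✗
t: no successors, so □◇¬r holds vacuously. ✓
u: no successors, so □◇¬r holds vacuously. ✓
— 2 worlds.
For □□q:
s: successors {u}; □q there: u:T. ✓
t: no successors, so □□q holds vacuously. ✓
u: no successors, so □□q holds vacuously. ✓
— 3 worlds.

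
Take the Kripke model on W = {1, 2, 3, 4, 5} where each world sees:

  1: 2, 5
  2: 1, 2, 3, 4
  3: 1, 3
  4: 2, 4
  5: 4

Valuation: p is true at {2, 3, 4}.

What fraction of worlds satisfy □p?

1: successors {2, 5}; p there: 2:T, 5:F. ✗
2: successors {1, 2, 3, 4}; p there: 1:F, 2:T, 3:T, 4:T. ✗
3: successors {1, 3}; p there: 1:F, 3:T. ✗
4: successors {2, 4}; p there: 2:T, 4:T. ✓
5: successors {4}; p there: 4:T. ✓
That's 2 of 5 worlds, so 2/5.

2/5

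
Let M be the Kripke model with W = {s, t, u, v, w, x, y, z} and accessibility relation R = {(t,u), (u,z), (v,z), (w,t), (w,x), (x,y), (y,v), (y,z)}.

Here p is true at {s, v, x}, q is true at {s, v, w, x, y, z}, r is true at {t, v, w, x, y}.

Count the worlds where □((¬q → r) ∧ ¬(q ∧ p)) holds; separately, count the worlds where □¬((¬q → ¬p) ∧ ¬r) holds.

For □((¬q → r) ∧ ¬(q ∧ p)):
s: no successors, so □((¬q → r) ∧ ¬(q ∧ p)) holds vacuously. ✓
t: successors {u}; (¬q → r) ∧ ¬(q ∧ p) there: u:F. ✗
u: successors {z}; (¬q → r) ∧ ¬(q ∧ p) there: z:T. ✓
v: successors {z}; (¬q → r) ∧ ¬(q ∧ p) there: z:T. ✓
w: successors {t, x}; (¬q → r) ∧ ¬(q ∧ p) there: t:T, x:F. ✗
x: successors {y}; (¬q → r) ∧ ¬(q ∧ p) there: y:T. ✓
y: successors {v, z}; (¬q → r) ∧ ¬(q ∧ p) there: v:F, z:T. ✗
z: no successors, so □((¬q → r) ∧ ¬(q ∧ p)) holds vacuously. ✓
— 5 worlds.
For □¬((¬q → ¬p) ∧ ¬r):
s: no successors, so □¬((¬q → ¬p) ∧ ¬r) holds vacuously. ✓
t: successors {u}; ¬((¬q → ¬p) ∧ ¬r) there: u:F. ✗
u: successors {z}; ¬((¬q → ¬p) ∧ ¬r) there: z:F. ✗
v: successors {z}; ¬((¬q → ¬p) ∧ ¬r) there: z:F. ✗
w: successors {t, x}; ¬((¬q → ¬p) ∧ ¬r) there: t:T, x:T. ✓
x: successors {y}; ¬((¬q → ¬p) ∧ ¬r) there: y:T. ✓
y: successors {v, z}; ¬((¬q → ¬p) ∧ ¬r) there: v:T, z:F. ✗
z: no successors, so □¬((¬q → ¬p) ∧ ¬r) holds vacuously. ✓
— 4 worlds.

5 and 4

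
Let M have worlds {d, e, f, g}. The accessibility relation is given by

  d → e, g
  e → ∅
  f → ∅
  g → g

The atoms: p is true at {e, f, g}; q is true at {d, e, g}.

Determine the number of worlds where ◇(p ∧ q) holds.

d: successors {e, g}; p ∧ q there: e:T, g:T. ✓
e: no successors, so ◇(p ∧ q) fails. ✗
f: no successors, so ◇(p ∧ q) fails. ✗
g: successors {g}; p ∧ q there: g:T. ✓
Satisfying worlds: {d, g}.

2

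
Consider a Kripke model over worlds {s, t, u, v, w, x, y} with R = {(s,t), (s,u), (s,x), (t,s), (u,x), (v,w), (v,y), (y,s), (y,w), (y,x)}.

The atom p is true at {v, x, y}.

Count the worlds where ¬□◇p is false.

3

s: □◇p is F. ✓
t: □◇p is T. ✗
u: □◇p is F. ✓
v: □◇p is F. ✓
w: □◇p is T. ✗
x: □◇p is T. ✗
y: □◇p is F. ✓
Satisfying worlds: {s, u, v, y}.
So ¬□◇p fails at the other 3 worlds.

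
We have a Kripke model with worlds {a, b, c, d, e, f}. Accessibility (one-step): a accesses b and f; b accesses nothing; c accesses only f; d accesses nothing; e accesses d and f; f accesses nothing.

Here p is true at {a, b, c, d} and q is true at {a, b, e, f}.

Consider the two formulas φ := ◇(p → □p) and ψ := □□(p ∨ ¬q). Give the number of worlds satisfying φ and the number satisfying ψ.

3 and 6

For ◇(p → □p):
a: successors {b, f}; p → □p there: b:T, f:T. ✓
b: no successors, so ◇(p → □p) fails. ✗
c: successors {f}; p → □p there: f:T. ✓
d: no successors, so ◇(p → □p) fails. ✗
e: successors {d, f}; p → □p there: d:T, f:T. ✓
f: no successors, so ◇(p → □p) fails. ✗
— 3 worlds.
For □□(p ∨ ¬q):
a: successors {b, f}; □(p ∨ ¬q) there: b:T, f:T. ✓
b: no successors, so □□(p ∨ ¬q) holds vacuously. ✓
c: successors {f}; □(p ∨ ¬q) there: f:T. ✓
d: no successors, so □□(p ∨ ¬q) holds vacuously. ✓
e: successors {d, f}; □(p ∨ ¬q) there: d:T, f:T. ✓
f: no successors, so □□(p ∨ ¬q) holds vacuously. ✓
— 6 worlds.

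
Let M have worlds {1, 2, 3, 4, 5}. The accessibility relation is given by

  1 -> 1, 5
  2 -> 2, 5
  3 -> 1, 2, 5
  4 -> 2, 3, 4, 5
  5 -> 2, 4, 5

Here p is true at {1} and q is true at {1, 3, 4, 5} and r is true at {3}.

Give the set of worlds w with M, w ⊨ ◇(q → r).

{2, 3, 4, 5}

1: successors {1, 5}; q → r there: 1:F, 5:F. ✗
2: successors {2, 5}; q → r there: 2:T, 5:F. ✓
3: successors {1, 2, 5}; q → r there: 1:F, 2:T, 5:F. ✓
4: successors {2, 3, 4, 5}; q → r there: 2:T, 3:T, 4:F, 5:F. ✓
5: successors {2, 4, 5}; q → r there: 2:T, 4:F, 5:F. ✓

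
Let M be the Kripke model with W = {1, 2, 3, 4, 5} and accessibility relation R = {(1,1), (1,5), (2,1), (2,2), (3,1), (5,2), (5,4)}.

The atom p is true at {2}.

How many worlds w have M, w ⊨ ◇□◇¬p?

1: successors {1, 5}; □◇¬p there: 1:T, 5:F. ✓
2: successors {1, 2}; □◇¬p there: 1:T, 2:T. ✓
3: successors {1}; □◇¬p there: 1:T. ✓
4: no successors, so ◇□◇¬p fails. ✗
5: successors {2, 4}; □◇¬p there: 2:T, 4:T. ✓
Satisfying worlds: {1, 2, 3, 5}.

4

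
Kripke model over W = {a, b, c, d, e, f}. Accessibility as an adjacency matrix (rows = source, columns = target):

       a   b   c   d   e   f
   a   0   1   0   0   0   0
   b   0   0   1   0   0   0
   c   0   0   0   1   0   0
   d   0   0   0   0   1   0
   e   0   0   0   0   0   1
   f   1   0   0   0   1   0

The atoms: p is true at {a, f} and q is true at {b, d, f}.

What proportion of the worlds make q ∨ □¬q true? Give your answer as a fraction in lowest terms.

1/2

a: q is F, □¬q is F. ✗
b: q is T, □¬q is T. ✓
c: q is F, □¬q is F. ✗
d: q is T, □¬q is T. ✓
e: q is F, □¬q is F. ✗
f: q is T, □¬q is T. ✓
That's 3 of 6 worlds, so 3/6 = 1/2.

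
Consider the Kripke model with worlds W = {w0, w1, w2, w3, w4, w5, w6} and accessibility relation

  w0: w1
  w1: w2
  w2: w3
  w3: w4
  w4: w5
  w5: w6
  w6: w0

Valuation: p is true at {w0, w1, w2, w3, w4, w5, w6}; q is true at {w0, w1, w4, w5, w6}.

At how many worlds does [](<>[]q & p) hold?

w0: successors {w1}; <>[]q & p there: w1:F. ✗
w1: successors {w2}; <>[]q & p there: w2:T. ✓
w2: successors {w3}; <>[]q & p there: w3:T. ✓
w3: successors {w4}; <>[]q & p there: w4:T. ✓
w4: successors {w5}; <>[]q & p there: w5:T. ✓
w5: successors {w6}; <>[]q & p there: w6:T. ✓
w6: successors {w0}; <>[]q & p there: w0:F. ✗
Satisfying worlds: {w1, w2, w3, w4, w5}.

5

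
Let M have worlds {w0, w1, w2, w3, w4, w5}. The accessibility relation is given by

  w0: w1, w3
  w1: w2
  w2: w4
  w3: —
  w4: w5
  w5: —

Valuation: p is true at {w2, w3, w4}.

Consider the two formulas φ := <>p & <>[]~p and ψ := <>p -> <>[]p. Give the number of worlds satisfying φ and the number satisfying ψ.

For <>p & <>[]~p:
w0: <>p is T, <>[]~p is T. ✓
w1: <>p is T, <>[]~p is F. ✗
w2: <>p is T, <>[]~p is T. ✓
w3: <>p is F, <>[]~p is F. ✗
w4: <>p is F, <>[]~p is T. ✗
w5: <>p is F, <>[]~p is F. ✗
— 2 worlds.
For <>p -> <>[]p:
w0: <>p is T, <>[]p is T. ✓
w1: <>p is T, <>[]p is T. ✓
w2: <>p is T, <>[]p is F. ✗
w3: <>p is F, <>[]p is F. ✓
w4: <>p is F, <>[]p is T. ✓
w5: <>p is F, <>[]p is F. ✓
— 5 worlds.

2 and 5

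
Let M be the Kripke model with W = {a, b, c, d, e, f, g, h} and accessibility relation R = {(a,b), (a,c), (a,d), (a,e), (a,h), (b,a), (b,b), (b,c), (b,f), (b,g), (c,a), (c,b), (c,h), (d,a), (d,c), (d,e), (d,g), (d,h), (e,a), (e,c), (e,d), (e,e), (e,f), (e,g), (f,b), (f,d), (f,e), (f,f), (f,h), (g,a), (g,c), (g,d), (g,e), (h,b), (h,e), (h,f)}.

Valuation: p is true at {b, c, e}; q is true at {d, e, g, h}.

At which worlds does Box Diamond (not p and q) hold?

a: successors {b, c, d, e, h}; Diamond (not p and q) there: b:T, c:T, d:T, e:T, h:F. ✗
b: successors {a, b, c, f, g}; Diamond (not p and q) there: a:T, b:T, c:T, f:T, g:T. ✓
c: successors {a, b, h}; Diamond (not p and q) there: a:T, b:T, h:F. ✗
d: successors {a, c, e, g, h}; Diamond (not p and q) there: a:T, c:T, e:T, g:T, h:F. ✗
e: successors {a, c, d, e, f, g}; Diamond (not p and q) there: a:T, c:T, d:T, e:T, f:T, g:T. ✓
f: successors {b, d, e, f, h}; Diamond (not p and q) there: b:T, d:T, e:T, f:T, h:F. ✗
g: successors {a, c, d, e}; Diamond (not p and q) there: a:T, c:T, d:T, e:T. ✓
h: successors {b, e, f}; Diamond (not p and q) there: b:T, e:T, f:T. ✓

{b, e, g, h}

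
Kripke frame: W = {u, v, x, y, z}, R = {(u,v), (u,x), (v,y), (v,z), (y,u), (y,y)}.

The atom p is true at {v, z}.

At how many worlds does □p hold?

u: successors {v, x}; p there: v:T, x:F. ✗
v: successors {y, z}; p there: y:F, z:T. ✗
x: no successors, so □p holds vacuously. ✓
y: successors {u, y}; p there: u:F, y:F. ✗
z: no successors, so □p holds vacuously. ✓
Satisfying worlds: {x, z}.

2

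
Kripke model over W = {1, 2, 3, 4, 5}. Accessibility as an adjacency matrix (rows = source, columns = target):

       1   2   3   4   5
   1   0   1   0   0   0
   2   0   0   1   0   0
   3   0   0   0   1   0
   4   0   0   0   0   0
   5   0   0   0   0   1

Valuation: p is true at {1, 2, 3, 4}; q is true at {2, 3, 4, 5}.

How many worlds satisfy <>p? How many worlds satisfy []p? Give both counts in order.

For <>p:
1: successors {2}; p there: 2:T. ✓
2: successors {3}; p there: 3:T. ✓
3: successors {4}; p there: 4:T. ✓
4: no successors, so <>p fails. ✗
5: successors {5}; p there: 5:F. ✗
— 3 worlds.
For []p:
1: successors {2}; p there: 2:T. ✓
2: successors {3}; p there: 3:T. ✓
3: successors {4}; p there: 4:T. ✓
4: no successors, so []p holds vacuously. ✓
5: successors {5}; p there: 5:F. ✗
— 4 worlds.

3 and 4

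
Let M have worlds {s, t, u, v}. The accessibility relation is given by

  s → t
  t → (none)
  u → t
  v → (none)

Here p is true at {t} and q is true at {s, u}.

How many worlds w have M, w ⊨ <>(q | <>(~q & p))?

s: successors {t}; q | <>(~q & p) there: t:F. ✗
t: no successors, so <>(q | <>(~q & p)) fails. ✗
u: successors {t}; q | <>(~q & p) there: t:F. ✗
v: no successors, so <>(q | <>(~q & p)) fails. ✗
Satisfying worlds: ∅.

0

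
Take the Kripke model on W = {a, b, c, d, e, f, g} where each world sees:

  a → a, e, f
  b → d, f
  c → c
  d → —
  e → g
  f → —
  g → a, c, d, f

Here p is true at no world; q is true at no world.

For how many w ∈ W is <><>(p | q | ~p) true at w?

4

a: successors {a, e, f}; <>(p | q | ~p) there: a:T, e:T, f:F. ✓
b: successors {d, f}; <>(p | q | ~p) there: d:F, f:F. ✗
c: successors {c}; <>(p | q | ~p) there: c:T. ✓
d: no successors, so <><>(p | q | ~p) fails. ✗
e: successors {g}; <>(p | q | ~p) there: g:T. ✓
f: no successors, so <><>(p | q | ~p) fails. ✗
g: successors {a, c, d, f}; <>(p | q | ~p) there: a:T, c:T, d:F, f:F. ✓
Satisfying worlds: {a, c, e, g}.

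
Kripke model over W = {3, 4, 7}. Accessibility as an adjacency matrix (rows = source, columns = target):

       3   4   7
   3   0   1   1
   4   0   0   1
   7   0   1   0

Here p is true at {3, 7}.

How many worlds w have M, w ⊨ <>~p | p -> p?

3

3: <>~p | p is T, p is T. ✓
4: <>~p | p is F, p is F. ✓
7: <>~p | p is T, p is T. ✓
Satisfying worlds: {3, 4, 7}.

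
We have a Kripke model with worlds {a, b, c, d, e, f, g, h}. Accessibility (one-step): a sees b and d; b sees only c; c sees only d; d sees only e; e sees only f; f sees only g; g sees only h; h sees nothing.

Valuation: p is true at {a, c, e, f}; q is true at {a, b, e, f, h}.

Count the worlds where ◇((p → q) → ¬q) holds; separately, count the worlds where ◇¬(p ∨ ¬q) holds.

For ◇((p → q) → ¬q):
a: successors {b, d}; (p → q) → ¬q there: b:F, d:T. ✓
b: successors {c}; (p → q) → ¬q there: c:T. ✓
c: successors {d}; (p → q) → ¬q there: d:T. ✓
d: successors {e}; (p → q) → ¬q there: e:F. ✗
e: successors {f}; (p → q) → ¬q there: f:F. ✗
f: successors {g}; (p → q) → ¬q there: g:T. ✓
g: successors {h}; (p → q) → ¬q there: h:F. ✗
h: no successors, so ◇((p → q) → ¬q) fails. ✗
— 4 worlds.
For ◇¬(p ∨ ¬q):
a: successors {b, d}; ¬(p ∨ ¬q) there: b:T, d:F. ✓
b: successors {c}; ¬(p ∨ ¬q) there: c:F. ✗
c: successors {d}; ¬(p ∨ ¬q) there: d:F. ✗
d: successors {e}; ¬(p ∨ ¬q) there: e:F. ✗
e: successors {f}; ¬(p ∨ ¬q) there: f:F. ✗
f: successors {g}; ¬(p ∨ ¬q) there: g:F. ✗
g: successors {h}; ¬(p ∨ ¬q) there: h:T. ✓
h: no successors, so ◇¬(p ∨ ¬q) fails. ✗
— 2 worlds.

4 and 2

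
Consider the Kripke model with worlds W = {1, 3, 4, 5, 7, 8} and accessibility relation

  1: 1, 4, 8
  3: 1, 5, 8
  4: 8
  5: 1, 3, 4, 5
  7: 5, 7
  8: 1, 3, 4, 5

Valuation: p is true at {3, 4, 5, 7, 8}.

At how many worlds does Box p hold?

2

1: successors {1, 4, 8}; p there: 1:F, 4:T, 8:T. ✗
3: successors {1, 5, 8}; p there: 1:F, 5:T, 8:T. ✗
4: successors {8}; p there: 8:T. ✓
5: successors {1, 3, 4, 5}; p there: 1:F, 3:T, 4:T, 5:T. ✗
7: successors {5, 7}; p there: 5:T, 7:T. ✓
8: successors {1, 3, 4, 5}; p there: 1:F, 3:T, 4:T, 5:T. ✗
Satisfying worlds: {4, 7}.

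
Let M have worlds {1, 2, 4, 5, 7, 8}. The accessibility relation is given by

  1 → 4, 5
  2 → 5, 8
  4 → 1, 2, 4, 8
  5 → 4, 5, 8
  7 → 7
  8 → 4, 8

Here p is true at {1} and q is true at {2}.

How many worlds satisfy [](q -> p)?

5

1: successors {4, 5}; q -> p there: 4:T, 5:T. ✓
2: successors {5, 8}; q -> p there: 5:T, 8:T. ✓
4: successors {1, 2, 4, 8}; q -> p there: 1:T, 2:F, 4:T, 8:T. ✗
5: successors {4, 5, 8}; q -> p there: 4:T, 5:T, 8:T. ✓
7: successors {7}; q -> p there: 7:T. ✓
8: successors {4, 8}; q -> p there: 4:T, 8:T. ✓
Satisfying worlds: {1, 2, 5, 7, 8}.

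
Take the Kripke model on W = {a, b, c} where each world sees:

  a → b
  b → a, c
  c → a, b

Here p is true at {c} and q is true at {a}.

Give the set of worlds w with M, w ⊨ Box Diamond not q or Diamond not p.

{a, b, c}

a: Box Diamond not q is T, Diamond not p is T. ✓
b: Box Diamond not q is T, Diamond not p is T. ✓
c: Box Diamond not q is T, Diamond not p is T. ✓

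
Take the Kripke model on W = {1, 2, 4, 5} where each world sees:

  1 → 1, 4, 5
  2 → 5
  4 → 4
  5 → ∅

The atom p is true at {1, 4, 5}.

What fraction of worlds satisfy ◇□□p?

1: successors {1, 4, 5}; □□p there: 1:T, 4:T, 5:T. ✓
2: successors {5}; □□p there: 5:T. ✓
4: successors {4}; □□p there: 4:T. ✓
5: no successors, so ◇□□p fails. ✗
That's 3 of 4 worlds, so 3/4.

3/4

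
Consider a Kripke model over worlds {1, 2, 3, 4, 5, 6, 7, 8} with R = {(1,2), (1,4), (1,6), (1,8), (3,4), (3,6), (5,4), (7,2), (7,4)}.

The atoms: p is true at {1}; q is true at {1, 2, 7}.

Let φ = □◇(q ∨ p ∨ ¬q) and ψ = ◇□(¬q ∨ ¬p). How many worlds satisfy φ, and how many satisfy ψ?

For □◇(q ∨ p ∨ ¬q):
1: successors {2, 4, 6, 8}; ◇(q ∨ p ∨ ¬q) there: 2:F, 4:F, 6:F, 8:F. ✗
2: no successors, so □◇(q ∨ p ∨ ¬q) holds vacuously. ✓
3: successors {4, 6}; ◇(q ∨ p ∨ ¬q) there: 4:F, 6:F. ✗
4: no successors, so □◇(q ∨ p ∨ ¬q) holds vacuously. ✓
5: successors {4}; ◇(q ∨ p ∨ ¬q) there: 4:F. ✗
6: no successors, so □◇(q ∨ p ∨ ¬q) holds vacuously. ✓
7: successors {2, 4}; ◇(q ∨ p ∨ ¬q) there: 2:F, 4:F. ✗
8: no successors, so □◇(q ∨ p ∨ ¬q) holds vacuously. ✓
— 4 worlds.
For ◇□(¬q ∨ ¬p):
1: successors {2, 4, 6, 8}; □(¬q ∨ ¬p) there: 2:T, 4:T, 6:T, 8:T. ✓
2: no successors, so ◇□(¬q ∨ ¬p) fails. ✗
3: successors {4, 6}; □(¬q ∨ ¬p) there: 4:T, 6:T. ✓
4: no successors, so ◇□(¬q ∨ ¬p) fails. ✗
5: successors {4}; □(¬q ∨ ¬p) there: 4:T. ✓
6: no successors, so ◇□(¬q ∨ ¬p) fails. ✗
7: successors {2, 4}; □(¬q ∨ ¬p) there: 2:T, 4:T. ✓
8: no successors, so ◇□(¬q ∨ ¬p) fails. ✗
— 4 worlds.

4 and 4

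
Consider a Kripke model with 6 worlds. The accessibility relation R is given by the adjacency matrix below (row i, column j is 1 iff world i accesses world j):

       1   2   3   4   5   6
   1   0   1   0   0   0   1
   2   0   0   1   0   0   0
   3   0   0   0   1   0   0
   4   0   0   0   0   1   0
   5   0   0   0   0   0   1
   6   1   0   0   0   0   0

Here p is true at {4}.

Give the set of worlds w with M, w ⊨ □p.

1: successors {2, 6}; p there: 2:F, 6:F. ✗
2: successors {3}; p there: 3:F. ✗
3: successors {4}; p there: 4:T. ✓
4: successors {5}; p there: 5:F. ✗
5: successors {6}; p there: 6:F. ✗
6: successors {1}; p there: 1:F. ✗

{3}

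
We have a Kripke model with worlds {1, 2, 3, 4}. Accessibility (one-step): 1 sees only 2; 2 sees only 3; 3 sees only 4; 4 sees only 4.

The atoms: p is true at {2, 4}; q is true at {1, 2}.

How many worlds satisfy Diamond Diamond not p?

1: successors {2}; Diamond not p there: 2:T. ✓
2: successors {3}; Diamond not p there: 3:F. ✗
3: successors {4}; Diamond not p there: 4:F. ✗
4: successors {4}; Diamond not p there: 4:F. ✗
Satisfying worlds: {1}.

1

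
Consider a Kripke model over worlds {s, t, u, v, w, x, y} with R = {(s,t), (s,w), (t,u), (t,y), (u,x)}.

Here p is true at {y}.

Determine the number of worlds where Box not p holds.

s: successors {t, w}; not p there: t:T, w:T. ✓
t: successors {u, y}; not p there: u:T, y:F. ✗
u: successors {x}; not p there: x:T. ✓
v: no successors, so Box not p holds vacuously. ✓
w: no successors, so Box not p holds vacuously. ✓
x: no successors, so Box not p holds vacuously. ✓
y: no successors, so Box not p holds vacuously. ✓
Satisfying worlds: {s, u, v, w, x, y}.

6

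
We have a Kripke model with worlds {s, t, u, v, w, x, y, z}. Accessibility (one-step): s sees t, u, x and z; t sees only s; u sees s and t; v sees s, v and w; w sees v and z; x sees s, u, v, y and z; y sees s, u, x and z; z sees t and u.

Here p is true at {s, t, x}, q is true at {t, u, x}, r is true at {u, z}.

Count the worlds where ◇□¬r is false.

1

s: successors {t, u, x, z}; □¬r there: t:T, u:T, x:F, z:F. ✓
t: successors {s}; □¬r there: s:F. ✗
u: successors {s, t}; □¬r there: s:F, t:T. ✓
v: successors {s, v, w}; □¬r there: s:F, v:T, w:F. ✓
w: successors {v, z}; □¬r there: v:T, z:F. ✓
x: successors {s, u, v, y, z}; □¬r there: s:F, u:T, v:T, y:F, z:F. ✓
y: successors {s, u, x, z}; □¬r there: s:F, u:T, x:F, z:F. ✓
z: successors {t, u}; □¬r there: t:T, u:T. ✓
Satisfying worlds: {s, u, v, w, x, y, z}.
So ◇□¬r fails at the other 1 world.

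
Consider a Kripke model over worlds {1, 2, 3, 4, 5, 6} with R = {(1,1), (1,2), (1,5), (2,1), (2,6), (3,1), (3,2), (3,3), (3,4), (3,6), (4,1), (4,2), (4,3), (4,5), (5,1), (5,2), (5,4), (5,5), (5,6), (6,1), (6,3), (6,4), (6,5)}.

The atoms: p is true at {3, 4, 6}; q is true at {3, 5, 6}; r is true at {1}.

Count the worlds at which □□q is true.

1: successors {1, 2, 5}; □q there: 1:F, 2:F, 5:F. ✗
2: successors {1, 6}; □q there: 1:F, 6:F. ✗
3: successors {1, 2, 3, 4, 6}; □q there: 1:F, 2:F, 3:F, 4:F, 6:F. ✗
4: successors {1, 2, 3, 5}; □q there: 1:F, 2:F, 3:F, 5:F. ✗
5: successors {1, 2, 4, 5, 6}; □q there: 1:F, 2:F, 4:F, 5:F, 6:F. ✗
6: successors {1, 3, 4, 5}; □q there: 1:F, 3:F, 4:F, 5:F. ✗
Satisfying worlds: ∅.

0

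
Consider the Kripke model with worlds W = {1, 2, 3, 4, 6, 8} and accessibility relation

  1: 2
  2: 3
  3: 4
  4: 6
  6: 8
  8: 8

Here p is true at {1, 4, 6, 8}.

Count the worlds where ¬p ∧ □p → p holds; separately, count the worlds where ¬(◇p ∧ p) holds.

For ¬p ∧ □p → p:
1: ¬p ∧ □p is F, p is T. ✓
2: ¬p ∧ □p is F, p is F. ✓
3: ¬p ∧ □p is T, p is F. ✗
4: ¬p ∧ □p is F, p is T. ✓
6: ¬p ∧ □p is F, p is T. ✓
8: ¬p ∧ □p is F, p is T. ✓
— 5 worlds.
For ¬(◇p ∧ p):
1: ◇p ∧ p is F. ✓
2: ◇p ∧ p is F. ✓
3: ◇p ∧ p is F. ✓
4: ◇p ∧ p is T. ✗
6: ◇p ∧ p is T. ✗
8: ◇p ∧ p is T. ✗
— 3 worlds.

5 and 3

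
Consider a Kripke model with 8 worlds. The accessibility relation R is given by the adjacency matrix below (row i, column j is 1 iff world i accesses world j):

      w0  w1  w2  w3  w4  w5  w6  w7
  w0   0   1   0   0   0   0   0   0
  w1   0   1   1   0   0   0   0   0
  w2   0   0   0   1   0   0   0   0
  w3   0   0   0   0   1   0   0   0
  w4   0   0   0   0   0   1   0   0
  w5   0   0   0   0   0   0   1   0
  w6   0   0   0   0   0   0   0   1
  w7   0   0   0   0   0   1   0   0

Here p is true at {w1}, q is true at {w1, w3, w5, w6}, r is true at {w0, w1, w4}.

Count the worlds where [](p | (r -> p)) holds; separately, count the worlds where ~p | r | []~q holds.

For [](p | (r -> p)):
w0: successors {w1}; p | (r -> p) there: w1:T. ✓
w1: successors {w1, w2}; p | (r -> p) there: w1:T, w2:T. ✓
w2: successors {w3}; p | (r -> p) there: w3:T. ✓
w3: successors {w4}; p | (r -> p) there: w4:F. ✗
w4: successors {w5}; p | (r -> p) there: w5:T. ✓
w5: successors {w6}; p | (r -> p) there: w6:T. ✓
w6: successors {w7}; p | (r -> p) there: w7:T. ✓
w7: successors {w5}; p | (r -> p) there: w5:T. ✓
— 7 worlds.
For ~p | r | []~q:
w0: ~p | r is T, []~q is F. ✓
w1: ~p | r is T, []~q is F. ✓
w2: ~p | r is T, []~q is F. ✓
w3: ~p | r is T, []~q is T. ✓
w4: ~p | r is T, []~q is F. ✓
w5: ~p | r is T, []~q is F. ✓
w6: ~p | r is T, []~q is T. ✓
w7: ~p | r is T, []~q is F. ✓
— 8 worlds.

7 and 8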